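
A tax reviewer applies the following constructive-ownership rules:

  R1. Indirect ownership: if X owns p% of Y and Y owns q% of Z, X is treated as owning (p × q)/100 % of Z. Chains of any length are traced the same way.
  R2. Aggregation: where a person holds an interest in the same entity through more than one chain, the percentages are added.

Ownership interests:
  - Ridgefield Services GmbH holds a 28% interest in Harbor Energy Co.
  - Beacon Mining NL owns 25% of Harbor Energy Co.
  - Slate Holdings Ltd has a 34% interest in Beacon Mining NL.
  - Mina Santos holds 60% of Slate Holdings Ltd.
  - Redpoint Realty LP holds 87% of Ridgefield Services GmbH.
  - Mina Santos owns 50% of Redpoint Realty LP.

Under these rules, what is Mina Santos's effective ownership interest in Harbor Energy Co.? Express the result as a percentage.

17.28%

Chain via Redpoint Realty LP → Ridgefield Services GmbH (R1): 50% × 87% × 28% = 12.18% of Harbor Energy Co.
Chain via Slate Holdings Ltd → Beacon Mining NL (R1): 60% × 34% × 25% = 5.1% of Harbor Energy Co.
Aggregating (R2): 12.18% + 5.1% = 17.28%.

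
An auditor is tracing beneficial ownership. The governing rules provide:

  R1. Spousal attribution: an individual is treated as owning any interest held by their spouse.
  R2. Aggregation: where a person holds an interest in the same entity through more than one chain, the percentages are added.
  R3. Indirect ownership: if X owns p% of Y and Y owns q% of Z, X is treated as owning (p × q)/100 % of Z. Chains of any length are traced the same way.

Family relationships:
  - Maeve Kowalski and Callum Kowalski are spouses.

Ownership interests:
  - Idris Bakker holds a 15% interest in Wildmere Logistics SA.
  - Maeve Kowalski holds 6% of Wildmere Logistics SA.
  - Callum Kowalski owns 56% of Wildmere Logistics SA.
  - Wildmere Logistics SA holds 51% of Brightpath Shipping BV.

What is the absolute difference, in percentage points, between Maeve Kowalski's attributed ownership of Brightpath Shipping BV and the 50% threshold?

By spousal attribution (R1), Maeve Kowalski is treated as also owning Callum Kowalski's interest in Wildmere Logistics SA, giving 6% + 56% = 62%.
Chain via Wildmere Logistics SA (R3): 62% × 51% = 31.62% of Brightpath Shipping BV.
31.62% falls short of the 50% threshold by 18.38 percentage points.

18.38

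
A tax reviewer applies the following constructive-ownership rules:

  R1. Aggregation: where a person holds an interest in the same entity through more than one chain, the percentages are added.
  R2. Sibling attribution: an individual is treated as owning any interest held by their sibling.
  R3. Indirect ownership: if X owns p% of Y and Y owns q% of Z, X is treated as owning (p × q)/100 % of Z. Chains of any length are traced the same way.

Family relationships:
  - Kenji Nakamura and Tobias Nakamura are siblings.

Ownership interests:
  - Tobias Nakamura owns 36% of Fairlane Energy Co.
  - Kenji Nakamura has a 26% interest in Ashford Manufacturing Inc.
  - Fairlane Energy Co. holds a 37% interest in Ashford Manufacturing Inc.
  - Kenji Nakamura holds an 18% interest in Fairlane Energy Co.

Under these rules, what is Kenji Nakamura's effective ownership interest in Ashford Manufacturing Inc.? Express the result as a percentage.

By sibling attribution (R2), Kenji Nakamura is treated as also owning Tobias Nakamura's interest in Fairlane Energy Co, giving 18% + 36% = 54%.
Chain via Fairlane Energy Co. (R3): 54% × 37% = 19.98% of Ashford Manufacturing Inc.
Direct interest in Ashford Manufacturing Inc: 26%.
Aggregating (R1): 19.98% + 26% = 45.98%.

45.98%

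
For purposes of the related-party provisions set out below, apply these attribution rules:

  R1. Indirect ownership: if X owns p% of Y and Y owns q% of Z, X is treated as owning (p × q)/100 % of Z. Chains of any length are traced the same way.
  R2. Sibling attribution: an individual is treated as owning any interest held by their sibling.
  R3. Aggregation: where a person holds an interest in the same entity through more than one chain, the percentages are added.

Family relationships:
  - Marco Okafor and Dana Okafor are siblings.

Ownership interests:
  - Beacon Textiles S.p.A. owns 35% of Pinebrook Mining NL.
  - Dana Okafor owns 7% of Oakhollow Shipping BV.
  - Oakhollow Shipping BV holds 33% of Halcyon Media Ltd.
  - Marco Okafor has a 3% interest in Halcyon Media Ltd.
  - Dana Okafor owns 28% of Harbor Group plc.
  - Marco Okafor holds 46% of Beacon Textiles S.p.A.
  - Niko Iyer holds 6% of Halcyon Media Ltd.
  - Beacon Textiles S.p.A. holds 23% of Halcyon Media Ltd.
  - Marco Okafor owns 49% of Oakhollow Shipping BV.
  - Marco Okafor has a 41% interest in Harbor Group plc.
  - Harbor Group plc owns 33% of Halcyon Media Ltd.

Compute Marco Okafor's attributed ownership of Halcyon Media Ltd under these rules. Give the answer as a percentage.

By sibling attribution (R2), Marco Okafor is treated as also owning Dana Okafor's interest in Harbor Group plc, giving 41% + 28% = 69%.
By sibling attribution (R2), Marco Okafor is treated as also owning Dana Okafor's interest in Oakhollow Shipping BV, giving 49% + 7% = 56%.
Chain via Harbor Group plc (R1): 69% × 33% = 22.77% of Halcyon Media Ltd.
Chain via Beacon Textiles S.p.A. (R1): 46% × 23% = 10.58% of Halcyon Media Ltd.
Chain via Oakhollow Shipping BV (R1): 56% × 33% = 18.48% of Halcyon Media Ltd.
Direct interest in Halcyon Media Ltd: 3%.
Aggregating (R3): 22.77% + 10.58% + 18.48% + 3% = 54.83%.

54.83%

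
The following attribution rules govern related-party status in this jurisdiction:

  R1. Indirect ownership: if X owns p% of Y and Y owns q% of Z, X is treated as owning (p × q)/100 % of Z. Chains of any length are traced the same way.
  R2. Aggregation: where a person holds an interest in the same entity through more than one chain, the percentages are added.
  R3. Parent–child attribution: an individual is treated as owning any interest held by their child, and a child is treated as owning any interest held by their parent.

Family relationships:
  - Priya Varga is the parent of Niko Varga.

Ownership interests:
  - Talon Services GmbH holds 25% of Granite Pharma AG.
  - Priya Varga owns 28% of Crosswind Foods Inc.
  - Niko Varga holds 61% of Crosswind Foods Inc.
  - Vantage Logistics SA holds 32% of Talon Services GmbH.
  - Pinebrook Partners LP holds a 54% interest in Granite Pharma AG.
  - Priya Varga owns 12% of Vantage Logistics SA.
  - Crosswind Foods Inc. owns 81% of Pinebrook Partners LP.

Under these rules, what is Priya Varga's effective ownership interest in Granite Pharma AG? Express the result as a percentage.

39.8886%

By parent–child attribution (R3), Priya Varga is treated as also owning Niko Varga's interest in Crosswind Foods Inc, giving 28% + 61% = 89%.
Chain via Crosswind Foods Inc. → Pinebrook Partners LP (R1): 89% × 81% × 54% = 38.9286% of Granite Pharma AG.
Chain via Vantage Logistics SA → Talon Services GmbH (R1): 12% × 32% × 25% = 0.96% of Granite Pharma AG.
Aggregating (R2): 38.9286% + 0.96% = 39.8886%.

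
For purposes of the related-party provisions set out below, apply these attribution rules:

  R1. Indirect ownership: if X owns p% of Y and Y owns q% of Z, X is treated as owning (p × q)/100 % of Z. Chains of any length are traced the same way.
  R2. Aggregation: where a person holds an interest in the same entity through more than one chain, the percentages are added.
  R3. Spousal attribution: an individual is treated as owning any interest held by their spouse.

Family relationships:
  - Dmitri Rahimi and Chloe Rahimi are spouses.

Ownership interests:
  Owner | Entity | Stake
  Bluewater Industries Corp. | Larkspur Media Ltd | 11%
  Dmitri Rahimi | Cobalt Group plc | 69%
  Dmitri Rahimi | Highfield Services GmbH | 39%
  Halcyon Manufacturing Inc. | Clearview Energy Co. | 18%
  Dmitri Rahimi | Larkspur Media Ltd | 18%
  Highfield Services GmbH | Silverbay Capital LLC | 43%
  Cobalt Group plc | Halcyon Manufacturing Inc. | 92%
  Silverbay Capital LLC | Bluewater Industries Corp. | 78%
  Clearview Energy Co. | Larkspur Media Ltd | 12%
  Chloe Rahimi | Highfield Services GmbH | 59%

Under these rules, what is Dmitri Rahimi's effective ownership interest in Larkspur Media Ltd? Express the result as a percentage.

By spousal attribution (R3), Dmitri Rahimi is treated as also owning Chloe Rahimi's interest in Highfield Services GmbH, giving 39% + 59% = 98%.
Chain via Highfield Services GmbH → Silverbay Capital LLC → Bluewater Industries Corp. (R1): 98% × 43% × 78% × 11% = 3.615612% of Larkspur Media Ltd.
Chain via Cobalt Group plc → Halcyon Manufacturing Inc. → Clearview Energy Co. (R1): 69% × 92% × 18% × 12% = 1.371168% of Larkspur Media Ltd.
Direct interest in Larkspur Media Ltd: 18%.
Aggregating (R2): 3.615612% + 1.371168% + 18% = 22.98678%.

22.98678%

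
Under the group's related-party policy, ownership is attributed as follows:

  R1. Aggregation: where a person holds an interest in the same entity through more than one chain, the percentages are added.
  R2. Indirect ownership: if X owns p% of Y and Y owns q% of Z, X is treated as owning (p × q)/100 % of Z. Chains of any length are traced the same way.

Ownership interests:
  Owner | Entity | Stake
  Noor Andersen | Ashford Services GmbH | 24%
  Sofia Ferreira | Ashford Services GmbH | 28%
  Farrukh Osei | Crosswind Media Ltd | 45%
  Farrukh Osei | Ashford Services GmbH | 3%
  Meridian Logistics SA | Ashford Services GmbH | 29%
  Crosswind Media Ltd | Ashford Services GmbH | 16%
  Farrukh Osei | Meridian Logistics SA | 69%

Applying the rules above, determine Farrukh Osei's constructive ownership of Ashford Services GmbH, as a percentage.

30.21%

Chain via Meridian Logistics SA (R2): 69% × 29% = 20.01% of Ashford Services GmbH.
Chain via Crosswind Media Ltd (R2): 45% × 16% = 7.2% of Ashford Services GmbH.
Direct interest in Ashford Services GmbH: 3%.
Aggregating (R1): 20.01% + 7.2% + 3% = 30.21%.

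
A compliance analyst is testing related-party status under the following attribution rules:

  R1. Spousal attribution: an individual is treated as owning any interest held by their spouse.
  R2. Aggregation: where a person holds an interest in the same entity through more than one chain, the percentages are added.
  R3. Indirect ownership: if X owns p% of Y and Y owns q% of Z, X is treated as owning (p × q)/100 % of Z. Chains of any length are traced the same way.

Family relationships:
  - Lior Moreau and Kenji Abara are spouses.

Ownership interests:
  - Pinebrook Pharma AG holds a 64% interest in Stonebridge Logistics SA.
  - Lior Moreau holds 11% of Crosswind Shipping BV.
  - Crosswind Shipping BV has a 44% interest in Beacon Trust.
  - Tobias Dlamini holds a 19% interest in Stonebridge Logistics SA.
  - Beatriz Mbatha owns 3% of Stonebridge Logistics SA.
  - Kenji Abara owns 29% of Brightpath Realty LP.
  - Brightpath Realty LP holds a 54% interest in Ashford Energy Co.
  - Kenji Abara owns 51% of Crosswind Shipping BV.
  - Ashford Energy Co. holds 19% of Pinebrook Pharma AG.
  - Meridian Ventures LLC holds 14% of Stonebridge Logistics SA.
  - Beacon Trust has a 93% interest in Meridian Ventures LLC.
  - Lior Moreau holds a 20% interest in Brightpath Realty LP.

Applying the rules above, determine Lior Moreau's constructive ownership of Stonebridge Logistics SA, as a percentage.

By spousal attribution (R1), Lior Moreau is treated as also owning Kenji Abara's interest in Crosswind Shipping BV, giving 11% + 51% = 62%.
By spousal attribution (R1), Lior Moreau is treated as also owning Kenji Abara's interest in Brightpath Realty LP, giving 20% + 29% = 49%.
Chain via Crosswind Shipping BV → Beacon Trust → Meridian Ventures LLC (R3): 62% × 44% × 93% × 14% = 3.551856% of Stonebridge Logistics SA.
Chain via Brightpath Realty LP → Ashford Energy Co. → Pinebrook Pharma AG (R3): 49% × 54% × 19% × 64% = 3.217536% of Stonebridge Logistics SA.
Aggregating (R2): 3.551856% + 3.217536% = 6.769392%.

6.769392%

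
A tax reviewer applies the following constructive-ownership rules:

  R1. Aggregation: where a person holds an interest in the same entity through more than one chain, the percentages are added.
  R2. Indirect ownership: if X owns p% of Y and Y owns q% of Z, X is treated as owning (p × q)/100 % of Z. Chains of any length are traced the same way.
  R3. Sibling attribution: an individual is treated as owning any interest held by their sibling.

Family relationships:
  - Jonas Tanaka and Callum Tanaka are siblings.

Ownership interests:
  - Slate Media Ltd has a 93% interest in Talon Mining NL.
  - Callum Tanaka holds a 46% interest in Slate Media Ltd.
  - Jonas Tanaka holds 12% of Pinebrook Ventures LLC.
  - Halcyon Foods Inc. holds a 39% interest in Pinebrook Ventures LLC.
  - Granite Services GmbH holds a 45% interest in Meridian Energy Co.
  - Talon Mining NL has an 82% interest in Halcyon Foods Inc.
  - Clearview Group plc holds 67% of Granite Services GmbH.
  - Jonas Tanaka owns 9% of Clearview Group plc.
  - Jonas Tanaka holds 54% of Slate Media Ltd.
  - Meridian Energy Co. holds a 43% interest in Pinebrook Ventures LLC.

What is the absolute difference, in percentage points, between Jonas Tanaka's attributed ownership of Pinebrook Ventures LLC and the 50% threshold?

By sibling attribution (R3), Jonas Tanaka is treated as also owning Callum Tanaka's interest in Slate Media Ltd, giving 54% + 46% = 100%.
Chain via Clearview Group plc → Granite Services GmbH → Meridian Energy Co. (R2): 9% × 67% × 45% × 43% = 1.166805% of Pinebrook Ventures LLC.
Chain via Slate Media Ltd → Talon Mining NL → Halcyon Foods Inc. (R2): 100% × 93% × 82% × 39% = 29.7414% of Pinebrook Ventures LLC.
Direct interest in Pinebrook Ventures LLC: 12%.
Aggregating (R1): 1.166805% + 29.7414% + 12% = 42.908205%.
42.908205% falls short of the 50% threshold by 7.091795 percentage points.

7.091795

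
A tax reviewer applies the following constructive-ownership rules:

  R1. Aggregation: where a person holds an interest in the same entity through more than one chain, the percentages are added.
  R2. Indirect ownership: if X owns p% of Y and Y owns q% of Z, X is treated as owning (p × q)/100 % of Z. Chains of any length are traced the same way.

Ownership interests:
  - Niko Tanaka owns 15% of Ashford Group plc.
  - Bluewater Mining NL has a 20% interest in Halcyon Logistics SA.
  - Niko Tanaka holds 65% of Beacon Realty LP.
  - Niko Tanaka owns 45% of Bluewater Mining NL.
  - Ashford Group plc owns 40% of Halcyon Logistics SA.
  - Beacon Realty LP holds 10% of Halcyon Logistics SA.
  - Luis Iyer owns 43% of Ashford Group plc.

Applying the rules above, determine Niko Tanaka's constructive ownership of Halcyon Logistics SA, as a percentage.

21.5%

Chain via Ashford Group plc (R2): 15% × 40% = 6% of Halcyon Logistics SA.
Chain via Beacon Realty LP (R2): 65% × 10% = 6.5% of Halcyon Logistics SA.
Chain via Bluewater Mining NL (R2): 45% × 20% = 9% of Halcyon Logistics SA.
Aggregating (R1): 6% + 6.5% + 9% = 21.5%.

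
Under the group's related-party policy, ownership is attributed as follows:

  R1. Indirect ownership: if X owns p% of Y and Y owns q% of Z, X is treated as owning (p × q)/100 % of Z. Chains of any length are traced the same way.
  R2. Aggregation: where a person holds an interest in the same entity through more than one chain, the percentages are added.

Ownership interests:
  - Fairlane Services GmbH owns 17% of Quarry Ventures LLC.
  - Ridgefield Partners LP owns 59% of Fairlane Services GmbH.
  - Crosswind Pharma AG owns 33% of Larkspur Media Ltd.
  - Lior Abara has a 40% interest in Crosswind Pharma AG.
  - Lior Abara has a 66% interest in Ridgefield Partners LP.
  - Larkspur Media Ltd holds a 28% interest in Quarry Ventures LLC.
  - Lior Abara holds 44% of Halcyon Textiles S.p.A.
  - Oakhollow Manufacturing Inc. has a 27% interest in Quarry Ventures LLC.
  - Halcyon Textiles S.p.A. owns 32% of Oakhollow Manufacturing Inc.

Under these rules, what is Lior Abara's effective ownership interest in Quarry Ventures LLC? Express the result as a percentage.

Chain via Crosswind Pharma AG → Larkspur Media Ltd (R1): 40% × 33% × 28% = 3.696% of Quarry Ventures LLC.
Chain via Ridgefield Partners LP → Fairlane Services GmbH (R1): 66% × 59% × 17% = 6.6198% of Quarry Ventures LLC.
Chain via Halcyon Textiles S.p.A. → Oakhollow Manufacturing Inc. (R1): 44% × 32% × 27% = 3.8016% of Quarry Ventures LLC.
Aggregating (R2): 3.696% + 6.6198% + 3.8016% = 14.1174%.

14.1174%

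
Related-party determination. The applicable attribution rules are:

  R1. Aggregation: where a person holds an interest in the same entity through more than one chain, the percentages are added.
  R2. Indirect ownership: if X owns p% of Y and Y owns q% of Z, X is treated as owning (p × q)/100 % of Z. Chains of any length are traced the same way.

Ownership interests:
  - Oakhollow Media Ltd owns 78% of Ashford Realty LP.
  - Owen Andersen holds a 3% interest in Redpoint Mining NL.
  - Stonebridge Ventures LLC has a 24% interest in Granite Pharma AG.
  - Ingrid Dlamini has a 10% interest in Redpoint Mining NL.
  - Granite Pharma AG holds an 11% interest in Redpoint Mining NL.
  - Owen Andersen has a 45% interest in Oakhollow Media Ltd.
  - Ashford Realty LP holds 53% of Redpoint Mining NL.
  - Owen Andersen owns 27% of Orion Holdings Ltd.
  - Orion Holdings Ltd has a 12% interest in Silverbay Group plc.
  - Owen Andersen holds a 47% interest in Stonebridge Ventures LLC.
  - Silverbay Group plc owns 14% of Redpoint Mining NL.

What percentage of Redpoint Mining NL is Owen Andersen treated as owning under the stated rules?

Chain via Orion Holdings Ltd → Silverbay Group plc (R2): 27% × 12% × 14% = 0.4536% of Redpoint Mining NL.
Chain via Oakhollow Media Ltd → Ashford Realty LP (R2): 45% × 78% × 53% = 18.603% of Redpoint Mining NL.
Chain via Stonebridge Ventures LLC → Granite Pharma AG (R2): 47% × 24% × 11% = 1.2408% of Redpoint Mining NL.
Direct interest in Redpoint Mining NL: 3%.
Aggregating (R1): 0.4536% + 18.603% + 1.2408% + 3% = 23.2974%.

23.2974%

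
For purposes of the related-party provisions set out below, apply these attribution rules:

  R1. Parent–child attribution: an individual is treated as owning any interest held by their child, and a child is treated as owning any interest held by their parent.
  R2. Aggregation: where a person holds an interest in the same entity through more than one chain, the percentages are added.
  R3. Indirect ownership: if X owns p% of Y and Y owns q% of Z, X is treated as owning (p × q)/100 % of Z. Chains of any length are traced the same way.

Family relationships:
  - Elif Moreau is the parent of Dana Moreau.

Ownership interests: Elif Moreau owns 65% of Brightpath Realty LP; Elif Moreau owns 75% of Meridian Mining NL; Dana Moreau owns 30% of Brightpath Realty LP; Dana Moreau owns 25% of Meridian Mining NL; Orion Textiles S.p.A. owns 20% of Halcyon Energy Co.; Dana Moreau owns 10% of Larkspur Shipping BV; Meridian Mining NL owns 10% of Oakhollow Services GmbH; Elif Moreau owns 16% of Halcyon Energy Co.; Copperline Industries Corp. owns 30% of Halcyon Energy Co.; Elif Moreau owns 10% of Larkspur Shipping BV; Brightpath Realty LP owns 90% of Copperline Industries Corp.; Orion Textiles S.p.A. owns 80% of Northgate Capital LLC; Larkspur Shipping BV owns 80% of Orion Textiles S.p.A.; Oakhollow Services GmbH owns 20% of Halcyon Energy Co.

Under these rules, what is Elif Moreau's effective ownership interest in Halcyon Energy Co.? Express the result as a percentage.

46.85%

By parent–child attribution (R1), Elif Moreau is treated as also owning Dana Moreau's interest in Meridian Mining NL, giving 75% + 25% = 100%.
By parent–child attribution (R1), Elif Moreau is treated as also owning Dana Moreau's interest in Larkspur Shipping BV, giving 10% + 10% = 20%.
By parent–child attribution (R1), Elif Moreau is treated as also owning Dana Moreau's interest in Brightpath Realty LP, giving 65% + 30% = 95%.
Chain via Meridian Mining NL → Oakhollow Services GmbH (R3): 100% × 10% × 20% = 2% of Halcyon Energy Co.
Chain via Larkspur Shipping BV → Orion Textiles S.p.A. (R3): 20% × 80% × 20% = 3.2% of Halcyon Energy Co.
Chain via Brightpath Realty LP → Copperline Industries Corp. (R3): 95% × 90% × 30% = 25.65% of Halcyon Energy Co.
Direct interest in Halcyon Energy Co: 16%.
Aggregating (R2): 2% + 3.2% + 25.65% + 16% = 46.85%.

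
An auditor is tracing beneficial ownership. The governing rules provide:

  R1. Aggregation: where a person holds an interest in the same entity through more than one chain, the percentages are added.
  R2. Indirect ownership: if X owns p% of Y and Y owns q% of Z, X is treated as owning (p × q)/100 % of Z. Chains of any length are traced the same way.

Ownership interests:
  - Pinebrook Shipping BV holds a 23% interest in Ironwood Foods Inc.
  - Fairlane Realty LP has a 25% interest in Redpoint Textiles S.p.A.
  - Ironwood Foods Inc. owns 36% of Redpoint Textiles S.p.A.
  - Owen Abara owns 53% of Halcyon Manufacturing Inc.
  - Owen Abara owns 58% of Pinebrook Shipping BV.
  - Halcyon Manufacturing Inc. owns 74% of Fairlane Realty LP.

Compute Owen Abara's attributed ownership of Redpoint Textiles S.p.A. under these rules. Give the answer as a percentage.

14.6074%

Chain via Halcyon Manufacturing Inc. → Fairlane Realty LP (R2): 53% × 74% × 25% = 9.805% of Redpoint Textiles S.p.A.
Chain via Pinebrook Shipping BV → Ironwood Foods Inc. (R2): 58% × 23% × 36% = 4.8024% of Redpoint Textiles S.p.A.
Aggregating (R1): 9.805% + 4.8024% = 14.6074%.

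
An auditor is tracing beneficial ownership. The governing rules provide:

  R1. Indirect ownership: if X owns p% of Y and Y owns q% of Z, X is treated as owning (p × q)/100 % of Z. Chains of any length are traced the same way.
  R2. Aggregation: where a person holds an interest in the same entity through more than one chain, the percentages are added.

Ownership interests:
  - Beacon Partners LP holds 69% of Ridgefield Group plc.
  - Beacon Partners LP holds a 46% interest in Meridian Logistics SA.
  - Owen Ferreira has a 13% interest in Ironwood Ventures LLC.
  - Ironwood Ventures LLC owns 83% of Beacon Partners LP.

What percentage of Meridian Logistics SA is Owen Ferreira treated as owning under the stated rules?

4.9634%

Chain via Ironwood Ventures LLC → Beacon Partners LP (R1): 13% × 83% × 46% = 4.9634% of Meridian Logistics SA.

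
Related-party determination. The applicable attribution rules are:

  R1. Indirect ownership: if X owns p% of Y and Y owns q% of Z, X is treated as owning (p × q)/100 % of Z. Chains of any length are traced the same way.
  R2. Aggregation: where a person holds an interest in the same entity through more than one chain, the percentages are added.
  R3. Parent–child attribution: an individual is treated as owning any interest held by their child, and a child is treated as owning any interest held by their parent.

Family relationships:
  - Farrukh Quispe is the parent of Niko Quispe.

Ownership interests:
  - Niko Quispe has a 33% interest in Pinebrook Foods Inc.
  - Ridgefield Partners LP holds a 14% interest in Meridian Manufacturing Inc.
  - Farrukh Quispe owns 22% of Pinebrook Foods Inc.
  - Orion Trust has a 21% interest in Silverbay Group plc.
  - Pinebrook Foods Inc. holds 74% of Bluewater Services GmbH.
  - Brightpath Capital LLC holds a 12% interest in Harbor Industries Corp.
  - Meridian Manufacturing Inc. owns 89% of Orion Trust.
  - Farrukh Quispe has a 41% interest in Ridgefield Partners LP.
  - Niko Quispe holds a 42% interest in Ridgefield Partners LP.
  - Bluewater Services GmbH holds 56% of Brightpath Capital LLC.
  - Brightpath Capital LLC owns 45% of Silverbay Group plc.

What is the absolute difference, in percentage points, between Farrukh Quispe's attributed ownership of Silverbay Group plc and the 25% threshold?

12.571822

By parent–child attribution (R3), Farrukh Quispe is treated as also owning Niko Quispe's interest in Ridgefield Partners LP, giving 41% + 42% = 83%.
By parent–child attribution (R3), Farrukh Quispe is treated as also owning Niko Quispe's interest in Pinebrook Foods Inc, giving 22% + 33% = 55%.
Chain via Ridgefield Partners LP → Meridian Manufacturing Inc. → Orion Trust (R1): 83% × 14% × 89% × 21% = 2.171778% of Silverbay Group plc.
Chain via Pinebrook Foods Inc. → Bluewater Services GmbH → Brightpath Capital LLC (R1): 55% × 74% × 56% × 45% = 10.2564% of Silverbay Group plc.
Aggregating (R2): 2.171778% + 10.2564% = 12.428178%.
12.428178% falls short of the 25% threshold by 12.571822 percentage points.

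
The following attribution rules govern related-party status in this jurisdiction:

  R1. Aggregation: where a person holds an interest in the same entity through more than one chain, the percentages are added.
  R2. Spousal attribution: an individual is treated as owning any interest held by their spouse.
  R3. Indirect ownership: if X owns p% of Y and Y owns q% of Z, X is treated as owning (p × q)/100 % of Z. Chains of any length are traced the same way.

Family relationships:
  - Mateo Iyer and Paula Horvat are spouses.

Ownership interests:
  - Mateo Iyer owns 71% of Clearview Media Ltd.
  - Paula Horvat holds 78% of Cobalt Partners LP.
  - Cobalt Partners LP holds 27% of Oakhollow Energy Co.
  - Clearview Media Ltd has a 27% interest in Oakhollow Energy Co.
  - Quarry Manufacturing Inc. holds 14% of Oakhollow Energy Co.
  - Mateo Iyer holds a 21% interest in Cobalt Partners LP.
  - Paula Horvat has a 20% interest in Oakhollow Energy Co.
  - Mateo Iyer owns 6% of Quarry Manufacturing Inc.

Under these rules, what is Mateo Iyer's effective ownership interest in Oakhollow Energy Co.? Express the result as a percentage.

By spousal attribution (R2), Mateo Iyer is treated as also owning Paula Horvat's interest in Cobalt Partners LP, giving 21% + 78% = 99%.
By spousal attribution (R2), Mateo Iyer is treated as owning Paula Horvat's 20% interest in Oakhollow Energy Co.
Chain via Cobalt Partners LP (R3): 99% × 27% = 26.73% of Oakhollow Energy Co.
Chain via Clearview Media Ltd (R3): 71% × 27% = 19.17% of Oakhollow Energy Co.
Chain via Quarry Manufacturing Inc. (R3): 6% × 14% = 0.84% of Oakhollow Energy Co.
Direct interest in Oakhollow Energy Co: 20%.
Aggregating (R1): 26.73% + 19.17% + 0.84% + 20% = 66.74%.

66.74%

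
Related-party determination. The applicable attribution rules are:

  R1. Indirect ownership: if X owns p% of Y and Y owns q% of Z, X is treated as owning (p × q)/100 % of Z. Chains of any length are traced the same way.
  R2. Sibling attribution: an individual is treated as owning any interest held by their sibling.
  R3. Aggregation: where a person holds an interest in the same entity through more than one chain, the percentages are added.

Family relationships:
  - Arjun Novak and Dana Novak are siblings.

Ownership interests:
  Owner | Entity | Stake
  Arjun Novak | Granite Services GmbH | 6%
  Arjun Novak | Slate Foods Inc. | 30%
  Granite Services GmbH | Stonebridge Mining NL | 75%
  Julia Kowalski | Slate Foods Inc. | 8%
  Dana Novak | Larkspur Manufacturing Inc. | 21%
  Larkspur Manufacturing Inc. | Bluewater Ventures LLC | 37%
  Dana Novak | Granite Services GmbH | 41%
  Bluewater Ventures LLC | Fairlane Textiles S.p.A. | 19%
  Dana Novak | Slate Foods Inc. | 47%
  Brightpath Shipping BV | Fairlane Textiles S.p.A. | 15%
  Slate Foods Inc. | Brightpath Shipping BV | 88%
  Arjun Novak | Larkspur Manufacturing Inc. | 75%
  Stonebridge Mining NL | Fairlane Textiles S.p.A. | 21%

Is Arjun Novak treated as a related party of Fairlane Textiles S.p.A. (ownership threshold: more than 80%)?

By sibling attribution (R2), Arjun Novak is treated as also owning Dana Novak's interest in Slate Foods Inc, giving 30% + 47% = 77%.
By sibling attribution (R2), Arjun Novak is treated as also owning Dana Novak's interest in Granite Services GmbH, giving 6% + 41% = 47%.
By sibling attribution (R2), Arjun Novak is treated as also owning Dana Novak's interest in Larkspur Manufacturing Inc, giving 75% + 21% = 96%.
Chain via Slate Foods Inc. → Brightpath Shipping BV (R1): 77% × 88% × 15% = 10.164% of Fairlane Textiles S.p.A.
Chain via Granite Services GmbH → Stonebridge Mining NL (R1): 47% × 75% × 21% = 7.4025% of Fairlane Textiles S.p.A.
Chain via Larkspur Manufacturing Inc. → Bluewater Ventures LLC (R1): 96% × 37% × 19% = 6.7488% of Fairlane Textiles S.p.A.
Aggregating (R3): 10.164% + 7.4025% + 6.7488% = 24.3153%.
24.3153% does not exceed the 80% threshold, so Arjun is not a related party to Fairlane Textiles S.p.A.

No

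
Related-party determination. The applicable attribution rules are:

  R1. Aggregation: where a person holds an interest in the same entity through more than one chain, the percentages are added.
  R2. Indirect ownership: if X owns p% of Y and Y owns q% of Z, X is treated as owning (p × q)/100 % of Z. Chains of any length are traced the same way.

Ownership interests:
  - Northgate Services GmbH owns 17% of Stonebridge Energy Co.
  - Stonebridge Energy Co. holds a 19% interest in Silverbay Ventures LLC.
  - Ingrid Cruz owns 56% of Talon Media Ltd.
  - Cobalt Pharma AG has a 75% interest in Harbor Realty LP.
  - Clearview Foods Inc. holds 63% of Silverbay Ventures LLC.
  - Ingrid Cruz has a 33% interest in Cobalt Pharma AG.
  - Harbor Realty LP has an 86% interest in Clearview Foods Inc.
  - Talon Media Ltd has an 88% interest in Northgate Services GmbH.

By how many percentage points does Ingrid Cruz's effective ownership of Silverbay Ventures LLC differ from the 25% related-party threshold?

9.998706

Chain via Cobalt Pharma AG → Harbor Realty LP → Clearview Foods Inc. (R2): 33% × 75% × 86% × 63% = 13.40955% of Silverbay Ventures LLC.
Chain via Talon Media Ltd → Northgate Services GmbH → Stonebridge Energy Co. (R2): 56% × 88% × 17% × 19% = 1.591744% of Silverbay Ventures LLC.
Aggregating (R1): 13.40955% + 1.591744% = 15.001294%.
15.001294% falls short of the 25% threshold by 9.998706 percentage points.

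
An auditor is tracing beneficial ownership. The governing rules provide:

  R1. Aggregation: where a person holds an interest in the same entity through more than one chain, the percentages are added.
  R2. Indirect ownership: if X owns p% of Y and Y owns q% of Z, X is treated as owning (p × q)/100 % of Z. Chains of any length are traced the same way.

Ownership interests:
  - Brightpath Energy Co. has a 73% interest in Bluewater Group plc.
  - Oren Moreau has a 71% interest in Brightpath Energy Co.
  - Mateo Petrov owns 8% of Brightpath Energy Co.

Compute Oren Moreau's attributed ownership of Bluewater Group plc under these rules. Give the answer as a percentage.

51.83%

Chain via Brightpath Energy Co. (R2): 71% × 73% = 51.83% of Bluewater Group plc.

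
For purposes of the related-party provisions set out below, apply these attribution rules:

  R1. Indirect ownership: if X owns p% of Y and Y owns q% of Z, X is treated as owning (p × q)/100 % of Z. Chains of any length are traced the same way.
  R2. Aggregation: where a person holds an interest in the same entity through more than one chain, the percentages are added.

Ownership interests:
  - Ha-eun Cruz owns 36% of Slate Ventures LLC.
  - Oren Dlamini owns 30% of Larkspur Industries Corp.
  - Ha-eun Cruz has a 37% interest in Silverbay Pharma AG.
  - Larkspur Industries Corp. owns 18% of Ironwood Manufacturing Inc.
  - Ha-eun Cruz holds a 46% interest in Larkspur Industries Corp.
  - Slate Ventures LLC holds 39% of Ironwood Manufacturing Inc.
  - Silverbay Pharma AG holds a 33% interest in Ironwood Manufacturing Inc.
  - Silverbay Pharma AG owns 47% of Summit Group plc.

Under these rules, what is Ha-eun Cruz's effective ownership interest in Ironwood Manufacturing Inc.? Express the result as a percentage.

34.53%

Chain via Slate Ventures LLC (R1): 36% × 39% = 14.04% of Ironwood Manufacturing Inc.
Chain via Silverbay Pharma AG (R1): 37% × 33% = 12.21% of Ironwood Manufacturing Inc.
Chain via Larkspur Industries Corp. (R1): 46% × 18% = 8.28% of Ironwood Manufacturing Inc.
Aggregating (R2): 14.04% + 12.21% + 8.28% = 34.53%.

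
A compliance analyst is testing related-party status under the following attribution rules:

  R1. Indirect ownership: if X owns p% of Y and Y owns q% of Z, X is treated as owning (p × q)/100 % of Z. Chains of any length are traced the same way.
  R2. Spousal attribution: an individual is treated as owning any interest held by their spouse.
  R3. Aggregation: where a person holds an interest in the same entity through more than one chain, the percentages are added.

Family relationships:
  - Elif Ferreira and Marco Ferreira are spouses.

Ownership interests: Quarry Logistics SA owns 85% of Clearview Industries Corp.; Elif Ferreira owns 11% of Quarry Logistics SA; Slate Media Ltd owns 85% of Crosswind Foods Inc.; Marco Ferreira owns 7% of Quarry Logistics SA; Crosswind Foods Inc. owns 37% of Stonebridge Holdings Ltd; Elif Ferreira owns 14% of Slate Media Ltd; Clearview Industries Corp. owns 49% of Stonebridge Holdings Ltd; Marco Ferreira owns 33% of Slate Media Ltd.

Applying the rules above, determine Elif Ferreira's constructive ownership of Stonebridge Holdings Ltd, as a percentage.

By spousal attribution (R2), Elif Ferreira is treated as also owning Marco Ferreira's interest in Slate Media Ltd, giving 14% + 33% = 47%.
By spousal attribution (R2), Elif Ferreira is treated as also owning Marco Ferreira's interest in Quarry Logistics SA, giving 11% + 7% = 18%.
Chain via Slate Media Ltd → Crosswind Foods Inc. (R1): 47% × 85% × 37% = 14.7815% of Stonebridge Holdings Ltd.
Chain via Quarry Logistics SA → Clearview Industries Corp. (R1): 18% × 85% × 49% = 7.497% of Stonebridge Holdings Ltd.
Aggregating (R3): 14.7815% + 7.497% = 22.2785%.

22.2785%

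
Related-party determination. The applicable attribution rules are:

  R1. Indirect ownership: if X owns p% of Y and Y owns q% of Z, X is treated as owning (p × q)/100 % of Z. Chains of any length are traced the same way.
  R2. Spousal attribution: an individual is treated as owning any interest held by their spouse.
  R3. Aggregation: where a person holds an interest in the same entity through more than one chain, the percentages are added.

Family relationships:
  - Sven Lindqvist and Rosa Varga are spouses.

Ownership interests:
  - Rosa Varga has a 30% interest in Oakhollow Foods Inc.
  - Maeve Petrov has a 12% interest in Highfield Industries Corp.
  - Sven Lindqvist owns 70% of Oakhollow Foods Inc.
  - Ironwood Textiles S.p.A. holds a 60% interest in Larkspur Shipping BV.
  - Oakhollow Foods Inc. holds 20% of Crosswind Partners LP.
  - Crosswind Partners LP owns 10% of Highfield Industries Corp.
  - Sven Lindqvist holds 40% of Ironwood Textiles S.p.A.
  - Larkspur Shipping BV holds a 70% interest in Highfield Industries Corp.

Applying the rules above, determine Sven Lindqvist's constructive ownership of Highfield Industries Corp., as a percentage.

18.8%

By spousal attribution (R2), Sven Lindqvist is treated as also owning Rosa Varga's interest in Oakhollow Foods Inc, giving 70% + 30% = 100%.
Chain via Oakhollow Foods Inc. → Crosswind Partners LP (R1): 100% × 20% × 10% = 2% of Highfield Industries Corp.
Chain via Ironwood Textiles S.p.A. → Larkspur Shipping BV (R1): 40% × 60% × 70% = 16.8% of Highfield Industries Corp.
Aggregating (R3): 2% + 16.8% = 18.8%.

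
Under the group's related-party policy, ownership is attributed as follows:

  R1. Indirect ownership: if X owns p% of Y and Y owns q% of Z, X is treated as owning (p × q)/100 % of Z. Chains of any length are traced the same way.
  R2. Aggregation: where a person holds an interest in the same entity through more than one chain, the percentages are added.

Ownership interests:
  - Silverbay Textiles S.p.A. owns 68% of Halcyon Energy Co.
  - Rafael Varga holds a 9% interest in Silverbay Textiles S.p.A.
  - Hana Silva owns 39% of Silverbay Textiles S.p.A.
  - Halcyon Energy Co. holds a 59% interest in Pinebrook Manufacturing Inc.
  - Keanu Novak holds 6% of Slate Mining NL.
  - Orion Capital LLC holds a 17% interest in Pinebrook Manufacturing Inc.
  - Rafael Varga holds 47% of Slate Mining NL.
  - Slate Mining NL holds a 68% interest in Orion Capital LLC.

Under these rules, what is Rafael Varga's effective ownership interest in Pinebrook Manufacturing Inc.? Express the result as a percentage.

Chain via Slate Mining NL → Orion Capital LLC (R1): 47% × 68% × 17% = 5.4332% of Pinebrook Manufacturing Inc.
Chain via Silverbay Textiles S.p.A. → Halcyon Energy Co. (R1): 9% × 68% × 59% = 3.6108% of Pinebrook Manufacturing Inc.
Aggregating (R2): 5.4332% + 3.6108% = 9.044%.

9.044%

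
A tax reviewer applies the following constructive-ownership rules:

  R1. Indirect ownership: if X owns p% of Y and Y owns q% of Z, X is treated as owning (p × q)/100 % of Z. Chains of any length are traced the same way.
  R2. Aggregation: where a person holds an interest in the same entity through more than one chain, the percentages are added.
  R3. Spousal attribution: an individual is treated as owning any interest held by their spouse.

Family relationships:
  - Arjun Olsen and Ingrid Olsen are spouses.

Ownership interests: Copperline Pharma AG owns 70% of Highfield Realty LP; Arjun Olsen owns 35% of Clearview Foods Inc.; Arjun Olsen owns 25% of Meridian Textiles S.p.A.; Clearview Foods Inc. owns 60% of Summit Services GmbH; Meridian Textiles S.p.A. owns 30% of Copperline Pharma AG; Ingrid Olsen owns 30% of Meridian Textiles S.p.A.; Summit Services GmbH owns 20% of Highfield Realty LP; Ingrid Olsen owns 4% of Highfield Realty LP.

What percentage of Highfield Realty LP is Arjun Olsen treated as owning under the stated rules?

19.75%

By spousal attribution (R3), Arjun Olsen is treated as also owning Ingrid Olsen's interest in Meridian Textiles S.p.A, giving 25% + 30% = 55%.
By spousal attribution (R3), Arjun Olsen is treated as owning Ingrid Olsen's 4% interest in Highfield Realty LP.
Chain via Meridian Textiles S.p.A. → Copperline Pharma AG (R1): 55% × 30% × 70% = 11.55% of Highfield Realty LP.
Chain via Clearview Foods Inc. → Summit Services GmbH (R1): 35% × 60% × 20% = 4.2% of Highfield Realty LP.
Direct interest in Highfield Realty LP: 4%.
Aggregating (R2): 11.55% + 4.2% + 4% = 19.75%.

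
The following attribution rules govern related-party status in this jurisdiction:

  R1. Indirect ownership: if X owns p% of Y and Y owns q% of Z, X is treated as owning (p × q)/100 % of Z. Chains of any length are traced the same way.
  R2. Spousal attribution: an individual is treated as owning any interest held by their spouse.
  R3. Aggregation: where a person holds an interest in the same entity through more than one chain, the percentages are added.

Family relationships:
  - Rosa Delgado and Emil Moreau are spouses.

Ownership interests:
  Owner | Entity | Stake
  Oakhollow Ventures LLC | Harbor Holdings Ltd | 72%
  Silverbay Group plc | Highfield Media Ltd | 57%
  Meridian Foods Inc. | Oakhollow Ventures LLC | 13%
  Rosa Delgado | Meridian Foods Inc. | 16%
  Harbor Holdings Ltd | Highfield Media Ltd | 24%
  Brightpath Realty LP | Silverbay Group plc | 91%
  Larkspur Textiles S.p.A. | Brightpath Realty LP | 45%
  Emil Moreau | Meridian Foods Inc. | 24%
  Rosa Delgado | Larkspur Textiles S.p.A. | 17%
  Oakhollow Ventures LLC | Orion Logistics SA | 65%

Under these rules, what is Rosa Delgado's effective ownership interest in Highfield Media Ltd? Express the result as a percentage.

By spousal attribution (R2), Rosa Delgado is treated as also owning Emil Moreau's interest in Meridian Foods Inc, giving 16% + 24% = 40%.
Chain via Larkspur Textiles S.p.A. → Brightpath Realty LP → Silverbay Group plc (R1): 17% × 45% × 91% × 57% = 3.968055% of Highfield Media Ltd.
Chain via Meridian Foods Inc. → Oakhollow Ventures LLC → Harbor Holdings Ltd (R1): 40% × 13% × 72% × 24% = 0.89856% of Highfield Media Ltd.
Aggregating (R3): 3.968055% + 0.89856% = 4.866615%.

4.866615%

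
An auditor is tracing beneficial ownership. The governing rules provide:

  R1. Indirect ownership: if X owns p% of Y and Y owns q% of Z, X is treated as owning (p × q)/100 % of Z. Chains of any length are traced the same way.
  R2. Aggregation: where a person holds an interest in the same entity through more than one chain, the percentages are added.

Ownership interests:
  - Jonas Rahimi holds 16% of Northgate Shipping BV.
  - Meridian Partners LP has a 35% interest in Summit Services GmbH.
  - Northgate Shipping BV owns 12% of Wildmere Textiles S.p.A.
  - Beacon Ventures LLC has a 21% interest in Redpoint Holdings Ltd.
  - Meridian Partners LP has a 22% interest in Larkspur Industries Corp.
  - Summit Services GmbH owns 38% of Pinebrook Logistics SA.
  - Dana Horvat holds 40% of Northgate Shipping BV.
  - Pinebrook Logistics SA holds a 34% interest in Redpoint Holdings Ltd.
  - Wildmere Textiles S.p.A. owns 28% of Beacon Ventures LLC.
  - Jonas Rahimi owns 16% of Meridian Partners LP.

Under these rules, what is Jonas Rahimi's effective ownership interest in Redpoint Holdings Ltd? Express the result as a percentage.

0.836416%

Chain via Northgate Shipping BV → Wildmere Textiles S.p.A. → Beacon Ventures LLC (R1): 16% × 12% × 28% × 21% = 0.112896% of Redpoint Holdings Ltd.
Chain via Meridian Partners LP → Summit Services GmbH → Pinebrook Logistics SA (R1): 16% × 35% × 38% × 34% = 0.72352% of Redpoint Holdings Ltd.
Aggregating (R2): 0.112896% + 0.72352% = 0.836416%.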